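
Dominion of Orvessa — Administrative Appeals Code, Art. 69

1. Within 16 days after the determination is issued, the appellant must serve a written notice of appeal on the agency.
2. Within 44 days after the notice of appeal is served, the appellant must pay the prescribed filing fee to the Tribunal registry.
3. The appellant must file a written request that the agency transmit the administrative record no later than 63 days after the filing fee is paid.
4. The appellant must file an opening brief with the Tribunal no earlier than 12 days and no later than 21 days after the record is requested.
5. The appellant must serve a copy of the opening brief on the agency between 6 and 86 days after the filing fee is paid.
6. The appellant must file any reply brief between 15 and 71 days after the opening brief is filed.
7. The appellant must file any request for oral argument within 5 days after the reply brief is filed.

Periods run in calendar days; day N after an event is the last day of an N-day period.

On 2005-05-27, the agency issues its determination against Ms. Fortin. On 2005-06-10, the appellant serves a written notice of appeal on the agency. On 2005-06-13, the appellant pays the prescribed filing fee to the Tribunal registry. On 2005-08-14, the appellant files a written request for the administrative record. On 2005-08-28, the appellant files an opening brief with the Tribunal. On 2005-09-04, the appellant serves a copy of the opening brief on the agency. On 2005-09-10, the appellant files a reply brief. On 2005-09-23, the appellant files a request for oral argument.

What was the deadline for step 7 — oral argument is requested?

2005-09-15

Step 7 runs from 2005-09-10, when the reply brief is filed. 5 days after 2005-09-10 is 2005-09-15.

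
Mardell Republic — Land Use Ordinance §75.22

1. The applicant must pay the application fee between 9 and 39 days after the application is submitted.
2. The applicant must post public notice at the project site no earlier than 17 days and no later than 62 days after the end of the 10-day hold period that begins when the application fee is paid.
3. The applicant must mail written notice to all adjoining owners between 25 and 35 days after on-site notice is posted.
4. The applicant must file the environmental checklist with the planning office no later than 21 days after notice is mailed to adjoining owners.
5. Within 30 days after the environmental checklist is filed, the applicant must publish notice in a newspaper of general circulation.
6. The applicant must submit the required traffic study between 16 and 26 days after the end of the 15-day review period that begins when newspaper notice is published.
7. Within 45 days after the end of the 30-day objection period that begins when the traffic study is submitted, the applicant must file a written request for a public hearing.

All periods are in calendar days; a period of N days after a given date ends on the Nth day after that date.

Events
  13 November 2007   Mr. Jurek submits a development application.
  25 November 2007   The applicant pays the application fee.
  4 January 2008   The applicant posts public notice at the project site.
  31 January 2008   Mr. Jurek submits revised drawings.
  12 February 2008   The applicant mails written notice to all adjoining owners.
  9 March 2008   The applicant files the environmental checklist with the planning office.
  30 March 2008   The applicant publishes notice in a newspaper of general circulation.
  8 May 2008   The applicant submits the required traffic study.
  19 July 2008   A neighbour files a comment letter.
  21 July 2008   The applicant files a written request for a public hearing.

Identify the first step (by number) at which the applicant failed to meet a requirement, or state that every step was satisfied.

Step 3

Step 1: the window is 9–39 days after 13 November 2007 (when the application is submitted), so 22 November 2007 through 22 December 2007; done 25 November 2007 — within the window.
Step 2: the window is 17–62 days after 5 December 2007 (end of the 10-day hold period, which began when the application fee is paid on 25 November 2007), so 22 December 2007 through 5 February 2008; done 4 January 2008 — within the window.
Step 3: the window is 25–35 days after 4 January 2008 (when on-site notice is posted), so 29 January 2008 through 8 February 2008; 12 February 2008 is 4 days past the end of the window.
That is the first point of non-compliance.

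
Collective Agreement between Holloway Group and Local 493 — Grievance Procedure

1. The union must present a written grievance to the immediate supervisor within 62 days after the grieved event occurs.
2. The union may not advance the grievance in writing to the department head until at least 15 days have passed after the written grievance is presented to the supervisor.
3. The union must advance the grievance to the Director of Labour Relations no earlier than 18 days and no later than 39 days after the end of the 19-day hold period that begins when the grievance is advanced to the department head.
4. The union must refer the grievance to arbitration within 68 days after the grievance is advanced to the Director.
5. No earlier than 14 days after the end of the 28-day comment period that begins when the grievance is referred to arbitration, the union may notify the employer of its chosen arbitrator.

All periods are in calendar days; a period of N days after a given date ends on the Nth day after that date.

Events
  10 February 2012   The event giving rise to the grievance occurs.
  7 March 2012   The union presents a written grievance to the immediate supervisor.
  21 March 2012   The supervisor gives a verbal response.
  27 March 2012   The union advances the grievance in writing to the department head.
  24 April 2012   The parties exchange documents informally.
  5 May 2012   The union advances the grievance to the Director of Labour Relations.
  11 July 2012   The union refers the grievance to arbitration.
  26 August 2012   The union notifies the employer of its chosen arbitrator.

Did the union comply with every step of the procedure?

Step 1 — counting 62 days from 10 February 2012 (when the grieved event occurs) gives a deadline of 12 April 2012; done 7 March 2012 — timely.
Step 2 — must wait 15 days from 7 March 2012 (when the written grievance is presented to the supervisor), so not before 22 March 2012; done 27 March 2012 — permitted.
Step 3 — 18 and 39 days from 15 April 2012 (end of the 19-day hold period, which began when the grievance is advanced to the department head on 27 March 2012) are 3 May 2012 and 24 May 2012 respectively; done 5 May 2012, which is between those dates.
Step 4 — counting 68 days from 5 May 2012 (when the grievance is advanced to the Director) gives a deadline of 12 July 2012; done 11 July 2012 — timely.
Step 5 — must wait 14 days from 8 August 2012 (end of the 28-day comment period, which began when the grievance is referred to arbitration on 11 July 2012), so not before 22 August 2012; 26 August 2012 is on or after that date.

Yes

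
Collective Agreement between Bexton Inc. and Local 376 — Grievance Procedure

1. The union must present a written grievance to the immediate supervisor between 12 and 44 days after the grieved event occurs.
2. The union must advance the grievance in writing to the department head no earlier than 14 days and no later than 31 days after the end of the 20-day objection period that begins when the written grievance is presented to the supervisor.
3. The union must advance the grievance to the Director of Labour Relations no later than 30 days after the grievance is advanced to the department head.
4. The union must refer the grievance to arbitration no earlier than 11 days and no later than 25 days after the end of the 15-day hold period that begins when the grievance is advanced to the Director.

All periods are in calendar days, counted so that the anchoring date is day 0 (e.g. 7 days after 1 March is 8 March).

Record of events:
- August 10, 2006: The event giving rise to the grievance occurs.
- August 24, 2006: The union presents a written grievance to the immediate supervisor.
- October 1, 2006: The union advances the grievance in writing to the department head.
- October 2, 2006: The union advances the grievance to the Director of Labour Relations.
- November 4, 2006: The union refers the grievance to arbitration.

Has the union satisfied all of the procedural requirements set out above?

Step 1: the window is 12–44 days after August 10, 2006 (when the grieved event occurs), so August 22, 2006 through September 23, 2006; done August 24, 2006 — within the window.
Step 2: the window is 14–31 days after September 13, 2006 (end of the 20-day objection period, which began when the written grievance is presented to the supervisor on August 24, 2006), so September 27, 2006 through October 14, 2006; done October 1, 2006, which is between those dates.
Step 3: 30 days after October 1, 2006 (when the grievance is advanced to the department head) is October 31, 2006; October 2, 2006 is within that limit.
Step 4: the window is 11–25 days after October 17, 2006 (end of the 15-day hold period, which began when the grievance is advanced to the Director on October 2, 2006), so October 28, 2006 through November 11, 2006; done November 4, 2006 — within the window.

Yes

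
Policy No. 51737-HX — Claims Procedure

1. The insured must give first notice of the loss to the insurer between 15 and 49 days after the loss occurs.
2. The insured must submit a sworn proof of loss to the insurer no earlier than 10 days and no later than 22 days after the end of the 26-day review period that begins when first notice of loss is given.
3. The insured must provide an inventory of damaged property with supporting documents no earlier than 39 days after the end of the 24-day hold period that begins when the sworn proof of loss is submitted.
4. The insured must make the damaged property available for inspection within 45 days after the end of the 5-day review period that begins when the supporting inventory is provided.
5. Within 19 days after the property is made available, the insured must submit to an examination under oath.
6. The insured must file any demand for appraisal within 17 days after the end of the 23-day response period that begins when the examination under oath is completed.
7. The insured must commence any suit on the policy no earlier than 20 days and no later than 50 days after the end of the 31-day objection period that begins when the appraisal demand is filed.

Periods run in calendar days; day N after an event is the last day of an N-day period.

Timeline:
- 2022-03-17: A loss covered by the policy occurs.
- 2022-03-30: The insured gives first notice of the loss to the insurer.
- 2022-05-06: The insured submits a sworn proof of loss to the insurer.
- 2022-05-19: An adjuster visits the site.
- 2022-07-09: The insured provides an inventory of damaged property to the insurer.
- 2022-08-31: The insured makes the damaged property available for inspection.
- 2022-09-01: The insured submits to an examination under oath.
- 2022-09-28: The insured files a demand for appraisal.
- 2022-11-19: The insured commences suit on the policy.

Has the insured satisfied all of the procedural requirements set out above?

(1) the permitted window runs from 2022-03-17 + 15 = 2022-04-01 to 2022-03-17 + 49 = 2022-05-05; done 2022-03-30 — 2 days before the window opened.

No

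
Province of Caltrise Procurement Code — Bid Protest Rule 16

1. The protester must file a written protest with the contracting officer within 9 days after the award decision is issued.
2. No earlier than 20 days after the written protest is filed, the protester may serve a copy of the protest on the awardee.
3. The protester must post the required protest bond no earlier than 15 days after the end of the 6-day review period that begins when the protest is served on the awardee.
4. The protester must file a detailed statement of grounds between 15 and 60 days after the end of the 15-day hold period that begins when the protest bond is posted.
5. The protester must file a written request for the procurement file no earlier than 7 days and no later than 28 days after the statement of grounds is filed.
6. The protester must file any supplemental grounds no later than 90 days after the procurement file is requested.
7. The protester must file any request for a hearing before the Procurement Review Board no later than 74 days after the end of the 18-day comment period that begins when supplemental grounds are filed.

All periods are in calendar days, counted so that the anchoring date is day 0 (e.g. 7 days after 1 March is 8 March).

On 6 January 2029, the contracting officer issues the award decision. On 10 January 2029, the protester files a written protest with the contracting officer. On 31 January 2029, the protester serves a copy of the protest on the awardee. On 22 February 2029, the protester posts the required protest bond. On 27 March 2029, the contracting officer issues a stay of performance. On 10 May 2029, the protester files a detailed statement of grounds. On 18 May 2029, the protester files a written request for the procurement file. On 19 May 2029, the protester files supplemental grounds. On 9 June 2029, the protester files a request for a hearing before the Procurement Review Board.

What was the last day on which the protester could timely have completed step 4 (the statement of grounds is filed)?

8 May 2029

The protest bond is posted on 22 February 2029; the 15-day hold period therefore ends 9 March 2029, and step 4 runs from that date. The window is 15–60 days after 9 March 2029; it closes on 8 May 2029.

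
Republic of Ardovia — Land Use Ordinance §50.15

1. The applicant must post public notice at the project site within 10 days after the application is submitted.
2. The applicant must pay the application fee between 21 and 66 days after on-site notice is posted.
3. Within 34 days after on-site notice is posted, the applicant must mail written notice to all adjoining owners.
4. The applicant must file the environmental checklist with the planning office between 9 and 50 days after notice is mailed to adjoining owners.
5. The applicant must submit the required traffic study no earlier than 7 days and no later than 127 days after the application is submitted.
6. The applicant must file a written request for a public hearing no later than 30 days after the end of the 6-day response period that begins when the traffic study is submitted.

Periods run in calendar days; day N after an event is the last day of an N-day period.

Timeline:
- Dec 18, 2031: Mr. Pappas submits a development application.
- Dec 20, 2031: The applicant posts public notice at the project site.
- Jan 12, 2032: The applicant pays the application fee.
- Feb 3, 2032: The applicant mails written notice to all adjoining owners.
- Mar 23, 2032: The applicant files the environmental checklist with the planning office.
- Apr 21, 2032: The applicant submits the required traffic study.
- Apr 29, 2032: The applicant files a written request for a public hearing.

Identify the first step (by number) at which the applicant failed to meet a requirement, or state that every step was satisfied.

Step 3

Step 1 — counting 10 days from Dec 18, 2031 (when the application is submitted) gives a deadline of Dec 28, 2031; done Dec 20, 2031 — timely.
Step 2 — 21 and 66 days from Dec 20, 2031 (when on-site notice is posted) are Jan 10, 2032 and Feb 24, 2032 respectively; Jan 12, 2032 falls inside that range.
Step 3 — counting 34 days from Dec 20, 2031 (when on-site notice is posted) gives a deadline of Jan 23, 2032; Feb 3, 2032 misses that deadline by 11 days.
Later steps need not be reached.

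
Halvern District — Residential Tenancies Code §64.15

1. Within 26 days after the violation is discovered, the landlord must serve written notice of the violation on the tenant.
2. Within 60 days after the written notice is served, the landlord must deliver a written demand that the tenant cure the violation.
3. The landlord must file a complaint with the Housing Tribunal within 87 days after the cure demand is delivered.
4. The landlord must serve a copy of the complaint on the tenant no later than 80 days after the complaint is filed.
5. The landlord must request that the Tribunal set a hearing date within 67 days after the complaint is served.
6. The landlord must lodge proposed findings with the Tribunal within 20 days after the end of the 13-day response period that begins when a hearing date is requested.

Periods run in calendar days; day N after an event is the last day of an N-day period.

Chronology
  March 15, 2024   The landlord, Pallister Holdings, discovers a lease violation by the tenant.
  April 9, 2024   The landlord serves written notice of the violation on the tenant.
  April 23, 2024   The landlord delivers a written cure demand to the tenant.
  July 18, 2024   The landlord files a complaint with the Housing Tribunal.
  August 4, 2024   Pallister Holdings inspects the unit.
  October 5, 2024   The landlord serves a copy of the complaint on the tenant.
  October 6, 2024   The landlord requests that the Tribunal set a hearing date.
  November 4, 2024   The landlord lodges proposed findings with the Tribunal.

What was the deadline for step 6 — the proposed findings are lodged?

A hearing date is requested on October 6, 2024; the 13-day response period therefore ends October 19, 2024, and step 6 runs from that date. 20 days after October 19, 2024 is November 8, 2024.

November 8, 2024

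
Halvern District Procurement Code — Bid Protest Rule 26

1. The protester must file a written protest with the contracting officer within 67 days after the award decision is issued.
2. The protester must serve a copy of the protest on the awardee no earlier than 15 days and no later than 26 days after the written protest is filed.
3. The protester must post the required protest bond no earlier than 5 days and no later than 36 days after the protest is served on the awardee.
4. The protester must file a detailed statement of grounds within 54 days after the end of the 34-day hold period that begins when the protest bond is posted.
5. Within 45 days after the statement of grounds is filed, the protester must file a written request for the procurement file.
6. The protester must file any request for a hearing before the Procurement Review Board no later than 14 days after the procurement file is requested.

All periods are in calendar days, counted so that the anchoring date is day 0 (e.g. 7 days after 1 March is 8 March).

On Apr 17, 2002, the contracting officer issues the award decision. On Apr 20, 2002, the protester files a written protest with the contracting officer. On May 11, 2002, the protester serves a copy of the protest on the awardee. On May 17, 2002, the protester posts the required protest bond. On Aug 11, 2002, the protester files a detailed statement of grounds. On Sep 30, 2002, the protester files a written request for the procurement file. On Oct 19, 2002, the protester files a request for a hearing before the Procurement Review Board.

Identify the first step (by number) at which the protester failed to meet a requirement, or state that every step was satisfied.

Step 5

Step 1: 67 days after Apr 17, 2002 (when the award decision is issued) is Jun 23, 2002; completed Apr 20, 2002, before the deadline.
Step 2: the window is 15–26 days after Apr 20, 2002 (when the written protest is filed), so May 5, 2002 through May 16, 2002; done May 11, 2002, which is between those dates.
Step 3: the window is 5–36 days after May 11, 2002 (when the protest is served on the awardee), so May 16, 2002 through Jun 16, 2002; done May 17, 2002 — within the window.
Step 4: 54 days after Jun 20, 2002 (end of the 34-day hold period, which began when the protest bond is posted on May 17, 2002) is Aug 13, 2002; done Aug 11, 2002 — timely.
Step 5: 45 days after Aug 11, 2002 (when the statement of grounds is filed) is Sep 25, 2002; not done until Sep 30, 2002, 5 days after the deadline.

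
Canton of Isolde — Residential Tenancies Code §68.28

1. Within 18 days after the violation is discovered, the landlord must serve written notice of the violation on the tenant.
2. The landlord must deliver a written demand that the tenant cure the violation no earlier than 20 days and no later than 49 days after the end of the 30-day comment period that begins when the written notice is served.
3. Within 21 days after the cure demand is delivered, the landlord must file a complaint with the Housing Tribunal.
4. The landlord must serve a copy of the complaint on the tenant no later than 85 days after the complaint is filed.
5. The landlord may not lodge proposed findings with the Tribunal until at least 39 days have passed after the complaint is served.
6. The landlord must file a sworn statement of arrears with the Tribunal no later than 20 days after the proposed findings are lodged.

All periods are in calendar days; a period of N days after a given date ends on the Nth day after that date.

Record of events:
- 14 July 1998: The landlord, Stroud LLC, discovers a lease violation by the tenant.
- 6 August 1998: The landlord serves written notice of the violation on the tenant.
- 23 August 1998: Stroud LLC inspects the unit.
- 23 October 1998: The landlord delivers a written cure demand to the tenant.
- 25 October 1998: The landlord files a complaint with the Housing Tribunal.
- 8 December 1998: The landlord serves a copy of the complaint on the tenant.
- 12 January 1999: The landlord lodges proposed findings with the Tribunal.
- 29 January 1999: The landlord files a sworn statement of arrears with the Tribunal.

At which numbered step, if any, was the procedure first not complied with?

Step 1: 18 days after 14 July 1998 (when the violation is discovered) is 1 August 1998; done 6 August 1998 — 5 days late.
No need to go further; step 1 was not satisfied.

Step 1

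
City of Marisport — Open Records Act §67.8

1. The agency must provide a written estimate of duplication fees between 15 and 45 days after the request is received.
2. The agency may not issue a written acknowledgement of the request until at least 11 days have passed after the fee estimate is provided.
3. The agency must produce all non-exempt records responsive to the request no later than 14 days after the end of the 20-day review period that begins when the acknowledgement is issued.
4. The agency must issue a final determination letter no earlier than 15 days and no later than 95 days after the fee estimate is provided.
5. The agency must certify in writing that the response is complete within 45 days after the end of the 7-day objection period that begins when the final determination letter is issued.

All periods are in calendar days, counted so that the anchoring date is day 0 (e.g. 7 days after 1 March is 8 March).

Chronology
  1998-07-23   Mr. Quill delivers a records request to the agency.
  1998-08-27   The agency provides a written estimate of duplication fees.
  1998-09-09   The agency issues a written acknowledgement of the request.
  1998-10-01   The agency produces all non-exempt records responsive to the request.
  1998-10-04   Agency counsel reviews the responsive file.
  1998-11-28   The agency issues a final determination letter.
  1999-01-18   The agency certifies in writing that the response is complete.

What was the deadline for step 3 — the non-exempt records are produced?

The acknowledgement is issued on 1998-09-09; the 20-day review period therefore ends 1998-09-29, and step 3 runs from that date. 14 days after 1998-09-29 is 1998-10-13.

1998-10-13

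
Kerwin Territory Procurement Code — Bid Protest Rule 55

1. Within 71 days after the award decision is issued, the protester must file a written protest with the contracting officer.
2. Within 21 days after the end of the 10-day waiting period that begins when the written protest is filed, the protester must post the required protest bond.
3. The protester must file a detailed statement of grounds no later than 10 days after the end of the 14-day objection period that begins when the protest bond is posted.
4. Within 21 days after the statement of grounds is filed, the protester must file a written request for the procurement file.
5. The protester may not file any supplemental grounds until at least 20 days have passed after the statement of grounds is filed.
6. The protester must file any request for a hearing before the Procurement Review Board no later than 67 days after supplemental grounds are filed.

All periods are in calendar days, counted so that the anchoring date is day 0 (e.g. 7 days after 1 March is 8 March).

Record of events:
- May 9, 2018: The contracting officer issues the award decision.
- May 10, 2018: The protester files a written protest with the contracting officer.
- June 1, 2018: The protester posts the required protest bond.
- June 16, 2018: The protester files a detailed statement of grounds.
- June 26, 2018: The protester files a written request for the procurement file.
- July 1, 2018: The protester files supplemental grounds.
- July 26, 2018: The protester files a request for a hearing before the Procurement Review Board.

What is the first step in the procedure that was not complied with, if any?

(1) due by May 9, 2018 + 71 days = July 19, 2018; completed May 10, 2018, before the deadline.
(2) due by May 20, 2018 + 21 days = June 10, 2018; June 1, 2018 is within that limit.
(3) due by June 15, 2018 + 10 days = June 25, 2018; completed June 16, 2018, before the deadline.
(4) due by June 16, 2018 + 21 days = July 7, 2018; done June 26, 2018 — timely.
(5) permitted from June 16, 2018 + 20 days = July 6, 2018 onward; acted on July 1, 2018, 5 days prematurely.

Step 5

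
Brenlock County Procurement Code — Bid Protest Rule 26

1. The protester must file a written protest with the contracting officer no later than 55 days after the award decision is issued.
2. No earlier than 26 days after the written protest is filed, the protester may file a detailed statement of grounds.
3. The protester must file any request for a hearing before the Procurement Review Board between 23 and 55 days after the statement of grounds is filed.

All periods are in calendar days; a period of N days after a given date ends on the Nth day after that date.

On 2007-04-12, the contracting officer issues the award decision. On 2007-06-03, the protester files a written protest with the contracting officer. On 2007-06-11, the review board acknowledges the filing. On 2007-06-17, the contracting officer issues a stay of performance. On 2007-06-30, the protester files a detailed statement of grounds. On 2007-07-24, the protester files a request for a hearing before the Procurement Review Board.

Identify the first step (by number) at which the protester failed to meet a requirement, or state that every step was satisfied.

(1) due by 2007-04-12 + 55 days = 2007-06-06; done 2007-06-03 — timely.
(2) permitted from 2007-06-03 + 26 days = 2007-06-29 onward; done 2007-06-30 — permitted.
(3) the permitted window runs from 2007-06-30 + 23 = 2007-07-23 to 2007-06-30 + 55 = 2007-08-24; done 2007-07-24 — within the window.

None — every step was satisfied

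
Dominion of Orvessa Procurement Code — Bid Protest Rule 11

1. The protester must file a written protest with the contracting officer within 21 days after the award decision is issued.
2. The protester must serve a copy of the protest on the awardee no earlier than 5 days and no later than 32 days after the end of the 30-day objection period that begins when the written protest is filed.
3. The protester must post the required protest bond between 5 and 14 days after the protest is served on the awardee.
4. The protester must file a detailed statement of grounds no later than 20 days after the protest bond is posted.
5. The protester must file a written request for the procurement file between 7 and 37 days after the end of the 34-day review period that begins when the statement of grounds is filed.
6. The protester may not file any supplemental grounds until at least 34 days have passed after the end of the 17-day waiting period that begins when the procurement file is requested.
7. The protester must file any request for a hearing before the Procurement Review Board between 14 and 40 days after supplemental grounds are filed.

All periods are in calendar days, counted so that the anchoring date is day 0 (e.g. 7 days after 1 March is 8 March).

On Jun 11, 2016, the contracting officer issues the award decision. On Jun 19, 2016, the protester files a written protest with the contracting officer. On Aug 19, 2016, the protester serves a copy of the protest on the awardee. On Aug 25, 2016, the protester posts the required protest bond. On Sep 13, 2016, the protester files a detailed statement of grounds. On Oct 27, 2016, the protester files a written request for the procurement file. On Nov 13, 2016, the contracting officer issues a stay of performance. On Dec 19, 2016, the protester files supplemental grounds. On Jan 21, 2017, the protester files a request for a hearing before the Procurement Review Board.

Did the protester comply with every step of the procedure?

Yes

Step 1: 21 days after Jun 11, 2016 (when the award decision is issued) is Jul 2, 2016; Jun 19, 2016 is within that limit.
Step 2: the window is 5–32 days after Jul 19, 2016 (end of the 30-day objection period, which began when the written protest is filed on Jun 19, 2016), so Jul 24, 2016 through Aug 20, 2016; done Aug 19, 2016, which is between those dates.
Step 3: the window is 5–14 days after Aug 19, 2016 (when the protest is served on the awardee), so Aug 24, 2016 through Sep 2, 2016; Aug 25, 2016 falls inside that range.
Step 4: 20 days after Aug 25, 2016 (when the protest bond is posted) is Sep 14, 2016; Sep 13, 2016 is within that limit.
Step 5: the window is 7–37 days after Oct 17, 2016 (end of the 34-day review period, which began when the statement of grounds is filed on Sep 13, 2016), so Oct 24, 2016 through Nov 23, 2016; done Oct 27, 2016, which is between those dates.
Step 6: the earliest permitted date is 34 days after Nov 13, 2016 (end of the 17-day waiting period, which began when the procurement file is requested on Oct 27, 2016), i.e. Dec 17, 2016; Dec 19, 2016 is on or after that date.
Step 7: the window is 14–40 days after Dec 19, 2016 (when supplemental grounds are filed), so Jan 2, 2017 through Jan 28, 2017; Jan 21, 2017 falls inside that range.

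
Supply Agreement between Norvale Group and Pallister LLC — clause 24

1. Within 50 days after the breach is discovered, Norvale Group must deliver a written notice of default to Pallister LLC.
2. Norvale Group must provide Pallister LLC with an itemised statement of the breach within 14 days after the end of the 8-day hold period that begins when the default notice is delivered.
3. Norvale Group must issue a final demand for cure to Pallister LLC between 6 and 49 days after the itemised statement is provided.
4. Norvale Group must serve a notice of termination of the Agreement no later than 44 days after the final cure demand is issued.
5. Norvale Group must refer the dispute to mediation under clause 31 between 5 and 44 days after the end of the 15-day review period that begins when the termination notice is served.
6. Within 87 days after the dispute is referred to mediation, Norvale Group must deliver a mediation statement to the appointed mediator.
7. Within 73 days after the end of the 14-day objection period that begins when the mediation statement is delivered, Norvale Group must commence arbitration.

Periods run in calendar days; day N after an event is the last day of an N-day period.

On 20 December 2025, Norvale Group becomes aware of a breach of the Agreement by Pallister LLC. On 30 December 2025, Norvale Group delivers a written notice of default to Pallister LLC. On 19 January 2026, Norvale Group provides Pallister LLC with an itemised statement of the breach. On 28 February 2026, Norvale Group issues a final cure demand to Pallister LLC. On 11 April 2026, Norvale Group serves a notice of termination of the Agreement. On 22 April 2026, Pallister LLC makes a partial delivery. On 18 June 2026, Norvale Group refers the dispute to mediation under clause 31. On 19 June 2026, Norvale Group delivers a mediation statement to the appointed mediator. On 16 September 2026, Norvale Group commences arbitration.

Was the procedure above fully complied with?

No

Step 1: 50 days after 20 December 2025 (when the breach is discovered) is 8 February 2026; completed 30 December 2025, before the deadline.
Step 2: 14 days after 7 January 2026 (end of the 8-day hold period, which began when the default notice is delivered on 30 December 2025) is 21 January 2026; 19 January 2026 is within that limit.
Step 3: the window is 6–49 days after 19 January 2026 (when the itemised statement is provided), so 25 January 2026 through 9 March 2026; 28 February 2026 falls inside that range.
Step 4: 44 days after 28 February 2026 (when the final cure demand is issued) is 13 April 2026; completed 11 April 2026, before the deadline.
Step 5: the window is 5–44 days after 26 April 2026 (end of the 15-day review period, which began when the termination notice is served on 11 April 2026), so 1 May 2026 through 9 June 2026; done 18 June 2026 — 9 days after the window closed.
The procedure was therefore not followed at step 5.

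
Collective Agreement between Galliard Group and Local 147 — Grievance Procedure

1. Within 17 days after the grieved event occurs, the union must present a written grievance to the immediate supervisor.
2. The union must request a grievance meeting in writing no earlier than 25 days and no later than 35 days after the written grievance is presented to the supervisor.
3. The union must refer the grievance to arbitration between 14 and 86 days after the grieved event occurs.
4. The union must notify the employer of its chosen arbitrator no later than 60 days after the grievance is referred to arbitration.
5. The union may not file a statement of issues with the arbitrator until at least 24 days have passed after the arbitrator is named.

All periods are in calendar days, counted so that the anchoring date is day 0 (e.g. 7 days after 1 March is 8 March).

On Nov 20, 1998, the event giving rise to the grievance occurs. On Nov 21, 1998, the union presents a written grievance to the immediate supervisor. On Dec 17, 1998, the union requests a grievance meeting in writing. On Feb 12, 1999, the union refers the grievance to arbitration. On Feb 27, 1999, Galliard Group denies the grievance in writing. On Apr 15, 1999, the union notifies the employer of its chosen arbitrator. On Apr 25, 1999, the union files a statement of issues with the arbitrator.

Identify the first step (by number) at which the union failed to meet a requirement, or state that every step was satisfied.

Step 1 — counting 17 days from Nov 20, 1998 (when the grieved event occurs) gives a deadline of Dec 7, 1998; Nov 21, 1998 is within that limit.
Step 2 — 25 and 35 days from Nov 21, 1998 (when the written grievance is presented to the supervisor) are Dec 16, 1998 and Dec 26, 1998 respectively; done Dec 17, 1998, which is between those dates.
Step 3 — 14 and 86 days from Nov 20, 1998 (when the grieved event occurs) are Dec 4, 1998 and Feb 14, 1999 respectively; done Feb 12, 1999 — within the window.
Step 4 — counting 60 days from Feb 12, 1999 (when the grievance is referred to arbitration) gives a deadline of Apr 13, 1999; not done until Apr 15, 1999, 2 days after the deadline.
Later steps need not be reached.

Step 4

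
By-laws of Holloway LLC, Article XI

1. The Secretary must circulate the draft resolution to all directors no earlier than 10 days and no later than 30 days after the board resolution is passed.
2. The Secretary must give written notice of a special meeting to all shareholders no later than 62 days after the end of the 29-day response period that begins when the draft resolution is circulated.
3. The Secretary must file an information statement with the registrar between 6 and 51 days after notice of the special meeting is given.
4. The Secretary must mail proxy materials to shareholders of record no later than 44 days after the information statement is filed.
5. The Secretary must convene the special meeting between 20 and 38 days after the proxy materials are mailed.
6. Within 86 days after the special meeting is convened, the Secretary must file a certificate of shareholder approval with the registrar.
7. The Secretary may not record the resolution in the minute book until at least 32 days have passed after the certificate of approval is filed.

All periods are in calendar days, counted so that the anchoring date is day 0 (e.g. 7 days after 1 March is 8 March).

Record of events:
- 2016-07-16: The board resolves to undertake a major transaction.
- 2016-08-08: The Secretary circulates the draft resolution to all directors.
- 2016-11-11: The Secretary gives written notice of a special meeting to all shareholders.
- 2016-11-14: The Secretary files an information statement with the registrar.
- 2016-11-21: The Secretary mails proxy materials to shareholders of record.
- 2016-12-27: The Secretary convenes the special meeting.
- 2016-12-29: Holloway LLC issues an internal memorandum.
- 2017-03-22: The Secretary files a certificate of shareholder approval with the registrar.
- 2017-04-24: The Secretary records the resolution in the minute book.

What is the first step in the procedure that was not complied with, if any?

(1) the permitted window runs from 2016-07-16 + 10 = 2016-07-26 to 2016-07-16 + 30 = 2016-08-15; done 2016-08-08, which is between those dates.
(2) due by 2016-09-06 + 62 days = 2016-11-07; done 2016-11-11 — 4 days late.

Step 2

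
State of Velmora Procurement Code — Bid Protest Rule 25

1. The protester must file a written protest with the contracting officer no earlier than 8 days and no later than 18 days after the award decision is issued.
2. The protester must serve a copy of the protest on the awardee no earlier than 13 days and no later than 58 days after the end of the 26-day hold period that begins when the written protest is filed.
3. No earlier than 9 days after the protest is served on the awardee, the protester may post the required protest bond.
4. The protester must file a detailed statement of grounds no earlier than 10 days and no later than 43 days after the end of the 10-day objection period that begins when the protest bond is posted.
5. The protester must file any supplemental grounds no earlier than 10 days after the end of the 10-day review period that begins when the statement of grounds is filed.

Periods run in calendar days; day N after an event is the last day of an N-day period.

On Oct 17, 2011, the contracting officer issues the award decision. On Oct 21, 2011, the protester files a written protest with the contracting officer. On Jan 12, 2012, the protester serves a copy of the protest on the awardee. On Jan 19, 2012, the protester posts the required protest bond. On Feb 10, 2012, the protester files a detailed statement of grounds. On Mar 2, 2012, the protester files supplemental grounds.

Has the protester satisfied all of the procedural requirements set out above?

(1) the permitted window runs from Oct 17, 2011 + 8 = Oct 25, 2011 to Oct 17, 2011 + 18 = Nov 4, 2011; done Oct 21, 2011 — 4 days before the window opened.
Later steps need not be reached.

No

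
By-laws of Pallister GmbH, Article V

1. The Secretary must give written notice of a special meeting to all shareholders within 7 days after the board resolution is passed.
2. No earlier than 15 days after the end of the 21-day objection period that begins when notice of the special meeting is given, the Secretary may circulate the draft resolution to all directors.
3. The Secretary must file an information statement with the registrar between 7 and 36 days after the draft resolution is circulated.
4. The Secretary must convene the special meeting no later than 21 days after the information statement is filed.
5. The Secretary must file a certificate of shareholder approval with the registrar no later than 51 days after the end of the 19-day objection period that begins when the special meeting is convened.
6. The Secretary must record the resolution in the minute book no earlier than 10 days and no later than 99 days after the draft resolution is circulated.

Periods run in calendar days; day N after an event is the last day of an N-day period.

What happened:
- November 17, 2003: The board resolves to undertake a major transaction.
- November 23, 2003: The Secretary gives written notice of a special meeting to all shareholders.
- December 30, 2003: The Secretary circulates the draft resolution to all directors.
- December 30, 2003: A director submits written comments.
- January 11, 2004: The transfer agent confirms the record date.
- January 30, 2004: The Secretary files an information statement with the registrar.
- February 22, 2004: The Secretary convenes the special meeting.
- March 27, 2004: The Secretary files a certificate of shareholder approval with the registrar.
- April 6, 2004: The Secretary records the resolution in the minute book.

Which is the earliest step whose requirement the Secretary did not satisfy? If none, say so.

(1) due by November 17, 2003 + 7 days = November 24, 2003; completed November 23, 2003, before the deadline.
(2) permitted from December 14, 2003 + 15 days = December 29, 2003 onward; December 30, 2003 is on or after that date.
(3) the permitted window runs from December 30, 2003 + 7 = January 6, 2004 to December 30, 2003 + 36 = February 4, 2004; January 30, 2004 falls inside that range.
(4) due by January 30, 2004 + 21 days = February 20, 2004; February 22, 2004 misses that deadline by 2 days.
The analysis stops there.

Step 4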